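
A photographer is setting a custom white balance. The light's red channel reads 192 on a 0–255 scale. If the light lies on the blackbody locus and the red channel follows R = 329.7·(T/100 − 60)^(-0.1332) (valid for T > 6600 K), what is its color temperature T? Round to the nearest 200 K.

(t − 60)^(-0.1332) = 192/329.7 = 0.58235.
t − 60 = 0.58235^(1/-0.1332) = 0.58235^(-7.508) = 57.929, so t = 117.929.
T = 100·t = 11793 K → 11800 K to the nearest 200 K.

11800 K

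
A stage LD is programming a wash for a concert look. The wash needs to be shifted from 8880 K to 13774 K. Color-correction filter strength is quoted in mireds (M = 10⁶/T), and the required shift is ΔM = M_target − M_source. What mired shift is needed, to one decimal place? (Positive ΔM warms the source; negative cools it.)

M_source = 10⁶/8880 = 112.613; M_target = 10⁶/13774 = 72.601.
ΔM = 72.601 − 112.613 = -40.012 → -40.0 mireds, a cooling shift.

-40.0 mireds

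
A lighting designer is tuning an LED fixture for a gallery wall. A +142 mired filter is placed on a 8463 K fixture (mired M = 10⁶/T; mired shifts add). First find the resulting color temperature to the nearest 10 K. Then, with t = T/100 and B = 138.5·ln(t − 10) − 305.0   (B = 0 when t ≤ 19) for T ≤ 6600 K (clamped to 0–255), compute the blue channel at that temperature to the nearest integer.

158

M_in = 10⁶/8463 = 118.16; M_out = 118.16 + (+142) = 260.16.
T_out = 10⁶/260.16 = 3843.8 K → 3840 K; t = 38.4.
B = 138.5·ln(38.4 − 10) − 305.0 = 138.5·ln 28.4 − 305.0 = 138.5·3.3464 − 305.0 = 158.475.
Rounded: 158.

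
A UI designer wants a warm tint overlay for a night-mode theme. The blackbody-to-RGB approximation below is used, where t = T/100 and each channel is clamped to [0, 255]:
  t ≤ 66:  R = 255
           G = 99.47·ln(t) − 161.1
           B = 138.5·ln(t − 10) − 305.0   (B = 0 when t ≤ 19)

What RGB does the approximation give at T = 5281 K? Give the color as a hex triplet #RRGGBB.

#FFE9D7

t = 5281/100 = 52.81; the t ≤ 66 branch applies.
R = 255 by definition for t ≤ 66.
G = 99.47·ln 52.81 − 161.1 = 99.47·3.9667 − 161.1 = 233.468.
B = 138.5·ln(52.81 − 10) − 305.0 = 138.5·ln 42.81 − 305.0 = 138.5·3.7568 − 305.0 = 215.313.
Rounded: (255, 233, 215).
In hex: #FFE9D7.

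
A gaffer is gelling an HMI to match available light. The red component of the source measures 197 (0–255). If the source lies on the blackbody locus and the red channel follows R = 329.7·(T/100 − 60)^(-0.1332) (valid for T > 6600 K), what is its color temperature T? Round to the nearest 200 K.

10800 K

(t − 60)^(-0.1332) = 197/329.7 = 0.59751.
t − 60 = 0.59751^(1/-0.1332) = 0.59751^(-7.508) = 47.761, so t = 107.761.
T = 100·t = 10776 K → 10800 K to the nearest 200 K.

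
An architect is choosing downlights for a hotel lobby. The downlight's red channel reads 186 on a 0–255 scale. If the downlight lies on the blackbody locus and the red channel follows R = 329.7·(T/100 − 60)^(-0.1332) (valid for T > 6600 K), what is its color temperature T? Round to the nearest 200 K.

(t − 60)^(-0.1332) = 186/329.7 = 0.56415.
t − 60 = 0.56415^(1/-0.1332) = 0.56415^(-7.508) = 73.521, so t = 133.521.
T = 100·t = 13352 K → 13400 K to the nearest 200 K.

13400 K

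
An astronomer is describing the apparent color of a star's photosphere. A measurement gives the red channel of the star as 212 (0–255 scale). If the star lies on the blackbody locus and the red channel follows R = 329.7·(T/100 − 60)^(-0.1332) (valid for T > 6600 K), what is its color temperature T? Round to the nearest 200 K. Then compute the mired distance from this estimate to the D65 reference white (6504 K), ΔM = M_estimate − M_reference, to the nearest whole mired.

-40 mireds

(t − 60)^(-0.1332) = 212/329.7 = 0.64301.
t − 60 = 0.64301^(1/-0.1332) = 0.64301^(-7.508) = 27.530, so t = 87.530.
T = 100·t = 8753 K → 8800 K to the nearest 200 K.
M_estimate = 10⁶/8800 = 113.64; M_reference = 10⁶/6504 = 153.75.
ΔM = 113.64 − 153.75 = -40.12 → -40 mireds.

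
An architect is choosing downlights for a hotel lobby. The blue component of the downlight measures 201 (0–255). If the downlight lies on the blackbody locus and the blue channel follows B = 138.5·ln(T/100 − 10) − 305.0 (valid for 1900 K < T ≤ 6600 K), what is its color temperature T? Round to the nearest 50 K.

4850 K

ln(t − 10) = (201 + 305.0) / 138.5 = 3.6534.
t − 10 = e^3.6534 = 38.607, so t = 48.607.
T = 100·t = 4861 K → 4850 K to the nearest 50 K.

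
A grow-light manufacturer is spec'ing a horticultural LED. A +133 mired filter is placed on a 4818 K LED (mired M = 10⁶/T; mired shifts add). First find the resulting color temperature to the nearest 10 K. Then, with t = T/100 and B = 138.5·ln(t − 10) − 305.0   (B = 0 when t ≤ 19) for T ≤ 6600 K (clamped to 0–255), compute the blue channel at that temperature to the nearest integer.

M_in = 10⁶/4818 = 207.56; M_out = 207.56 + (+133) = 340.56.
T_out = 10⁶/340.56 = 2936.4 K → 2940 K; t = 29.4.
B = 138.5·ln(29.4 − 10) − 305.0 = 138.5·ln 19.4 − 305.0 = 138.5·2.9653 − 305.0 = 105.690.
Rounded: 106.

106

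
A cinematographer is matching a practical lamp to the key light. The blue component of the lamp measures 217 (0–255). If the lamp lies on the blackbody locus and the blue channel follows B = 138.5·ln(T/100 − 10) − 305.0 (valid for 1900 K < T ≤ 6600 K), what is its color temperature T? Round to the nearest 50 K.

ln(t − 10) = (217 + 305.0) / 138.5 = 3.7690.
t − 10 = e^3.7690 = 43.335, so t = 53.335.
T = 100·t = 5333 K → 5350 K to the nearest 50 K.

5350 K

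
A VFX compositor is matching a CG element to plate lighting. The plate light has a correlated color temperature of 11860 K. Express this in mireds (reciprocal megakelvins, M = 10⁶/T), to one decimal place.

M = 10⁶ / 11860 = 84.317 → 84.3 mireds.

84.3 mireds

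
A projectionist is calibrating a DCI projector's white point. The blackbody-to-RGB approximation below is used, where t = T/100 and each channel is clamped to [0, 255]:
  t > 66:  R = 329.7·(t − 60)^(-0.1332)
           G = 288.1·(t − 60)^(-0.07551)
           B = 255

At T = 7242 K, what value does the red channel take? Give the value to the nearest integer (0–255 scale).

t = 7242/100 = 72.42; the t > 66 branch applies.
R = 329.7·(72.42 − 60)^(-0.1332) = 329.7·12.42^(-0.1332) = 329.7·0.71493 = 235.712.
Rounded: 236.

236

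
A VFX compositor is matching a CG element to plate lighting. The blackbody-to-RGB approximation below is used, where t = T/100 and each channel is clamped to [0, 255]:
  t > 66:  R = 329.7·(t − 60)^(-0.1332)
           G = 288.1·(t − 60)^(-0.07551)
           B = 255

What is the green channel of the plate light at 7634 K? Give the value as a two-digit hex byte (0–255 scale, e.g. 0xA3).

t = 7634/100 = 76.34; the t > 66 branch applies.
G = 288.1·(76.34 − 60)^(-0.07551) = 288.1·16.34^(-0.07551) = 288.1·0.80982 = 233.309.
Rounded: 233; in hex, 0xE9.

0xE9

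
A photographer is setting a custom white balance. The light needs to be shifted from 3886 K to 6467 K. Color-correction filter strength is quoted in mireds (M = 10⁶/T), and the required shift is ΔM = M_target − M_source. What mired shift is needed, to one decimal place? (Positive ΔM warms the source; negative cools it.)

M_source = 10⁶/3886 = 257.334; M_target = 10⁶/6467 = 154.631.
ΔM = 154.631 − 257.334 = -102.703 → -102.7 mireds, a cooling shift.

-102.7 mireds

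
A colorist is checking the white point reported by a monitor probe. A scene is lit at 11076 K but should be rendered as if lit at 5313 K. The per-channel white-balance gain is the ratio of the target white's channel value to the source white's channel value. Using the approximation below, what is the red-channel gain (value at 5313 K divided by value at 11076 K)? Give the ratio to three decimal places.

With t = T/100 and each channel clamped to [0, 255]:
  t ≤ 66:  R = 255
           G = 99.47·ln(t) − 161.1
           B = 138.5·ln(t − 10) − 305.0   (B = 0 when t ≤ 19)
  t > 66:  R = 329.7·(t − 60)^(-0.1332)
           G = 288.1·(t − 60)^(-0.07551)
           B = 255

At 11076 K (t = 110.76):
  R = 329.7·(110.76 − 60)^(-0.1332) = 329.7·50.76^(-0.1332) = 329.7·0.59269 = 195.409.
At 5313 K (t = 53.13):
  R = 255 by definition for t ≤ 66.
Gain = 255.000 / 195.409 = 1.3050 → 1.305.

1.305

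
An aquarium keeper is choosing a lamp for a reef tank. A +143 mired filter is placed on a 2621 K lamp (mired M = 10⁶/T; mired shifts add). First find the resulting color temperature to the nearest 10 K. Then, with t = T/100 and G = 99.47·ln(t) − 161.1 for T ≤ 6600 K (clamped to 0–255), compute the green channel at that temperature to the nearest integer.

132

M_in = 10⁶/2621 = 381.53; M_out = 381.53 + (+143) = 524.53.
T_out = 10⁶/524.53 = 1906.5 K → 1910 K; t = 19.1.
G = 99.47·ln 19.1 − 161.1 = 99.47·2.9497 − 161.1 = 132.305.
Rounded: 132.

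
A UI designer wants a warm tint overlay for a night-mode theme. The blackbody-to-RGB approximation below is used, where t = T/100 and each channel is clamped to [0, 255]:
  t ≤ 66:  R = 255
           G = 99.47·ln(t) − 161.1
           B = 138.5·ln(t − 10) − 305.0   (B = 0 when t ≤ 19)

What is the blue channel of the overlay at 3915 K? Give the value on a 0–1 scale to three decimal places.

t = 3915/100 = 39.15; the t ≤ 66 branch applies.
B = 138.5·ln(39.15 − 10) − 305.0 = 138.5·ln 29.15 − 305.0 = 138.5·3.3725 − 305.0 = 162.085.
On a 0–1 scale: 162.085/255 = 0.6356 → 0.636.

0.636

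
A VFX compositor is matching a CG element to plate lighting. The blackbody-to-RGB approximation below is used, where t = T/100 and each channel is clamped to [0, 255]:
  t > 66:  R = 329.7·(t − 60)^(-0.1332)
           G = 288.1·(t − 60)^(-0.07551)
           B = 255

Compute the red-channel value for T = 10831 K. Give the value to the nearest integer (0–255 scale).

t = 10831/100 = 108.31; the t > 66 branch applies.
R = 329.7·(108.31 − 60)^(-0.1332) = 329.7·48.31^(-0.1332) = 329.7·0.59660 = 196.700.
Rounded: 197.

197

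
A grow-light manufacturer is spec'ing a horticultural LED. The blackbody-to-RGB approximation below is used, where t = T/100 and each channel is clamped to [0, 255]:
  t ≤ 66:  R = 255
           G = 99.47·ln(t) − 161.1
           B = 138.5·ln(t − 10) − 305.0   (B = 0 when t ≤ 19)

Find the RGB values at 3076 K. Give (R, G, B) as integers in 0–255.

(255, 180, 115)

t = 3076/100 = 30.76; the t ≤ 66 branch applies.
R = 255 by definition for t ≤ 66.
G = 99.47·ln 30.76 − 161.1 = 99.47·3.4262 − 161.1 = 179.706.
B = 138.5·ln(30.76 − 10) − 305.0 = 138.5·ln 20.76 − 305.0 = 138.5·3.0330 − 305.0 = 115.074.
Rounded: (255, 180, 115).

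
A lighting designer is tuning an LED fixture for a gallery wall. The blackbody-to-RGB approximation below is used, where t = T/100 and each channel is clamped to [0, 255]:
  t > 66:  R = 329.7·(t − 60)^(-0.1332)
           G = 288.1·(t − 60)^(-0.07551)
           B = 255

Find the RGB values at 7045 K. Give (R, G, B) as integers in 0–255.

t = 7045/100 = 70.45; the t > 66 branch applies.
R = 329.7·(70.45 − 60)^(-0.1332) = 329.7·10.45^(-0.1332) = 329.7·0.73157 = 241.197.
G = 288.1·(70.45 − 60)^(-0.07551) = 288.1·10.45^(-0.07551) = 288.1·0.83762 = 241.318.
B = 255 by definition for t > 66.
Rounded: (241, 241, 255).

(241, 241, 255)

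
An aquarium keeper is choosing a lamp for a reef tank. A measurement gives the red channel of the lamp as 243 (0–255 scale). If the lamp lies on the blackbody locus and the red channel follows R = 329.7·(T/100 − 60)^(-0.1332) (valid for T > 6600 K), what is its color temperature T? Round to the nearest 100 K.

(t − 60)^(-0.1332) = 243/329.7 = 0.73703.
t − 60 = 0.73703^(1/-0.1332) = 0.73703^(-7.508) = 9.882, so t = 69.882.
T = 100·t = 6988 K → 7000 K to the nearest 100 K.

7000 K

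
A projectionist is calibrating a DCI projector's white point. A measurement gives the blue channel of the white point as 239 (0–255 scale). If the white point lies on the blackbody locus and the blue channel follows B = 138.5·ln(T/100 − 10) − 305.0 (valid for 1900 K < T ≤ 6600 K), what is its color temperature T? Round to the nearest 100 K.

6100 K

ln(t − 10) = (239 + 305.0) / 138.5 = 3.9278.
t − 10 = e^3.9278 = 50.795, so t = 60.795.
T = 100·t = 6079 K → 6100 K to the nearest 100 K.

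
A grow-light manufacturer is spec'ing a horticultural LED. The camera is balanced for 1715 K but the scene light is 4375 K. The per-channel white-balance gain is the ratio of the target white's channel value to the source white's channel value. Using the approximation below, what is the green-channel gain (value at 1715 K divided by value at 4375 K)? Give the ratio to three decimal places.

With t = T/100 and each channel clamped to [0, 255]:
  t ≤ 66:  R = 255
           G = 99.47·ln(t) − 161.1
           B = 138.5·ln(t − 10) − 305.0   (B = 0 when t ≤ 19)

0.566

At 4375 K (t = 43.75):
  G = 99.47·ln 43.75 − 161.1 = 99.47·3.7785 − 161.1 = 214.747.
At 1715 K (t = 17.15):
  G = 99.47·ln 17.15 − 161.1 = 99.47·2.8420 − 161.1 = 121.594.
Gain = 121.594 / 214.747 = 0.5662 → 0.566.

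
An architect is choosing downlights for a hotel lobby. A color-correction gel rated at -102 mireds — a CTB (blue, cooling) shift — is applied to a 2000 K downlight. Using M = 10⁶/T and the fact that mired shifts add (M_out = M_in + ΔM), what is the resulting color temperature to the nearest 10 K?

2510 K

M_in = 10⁶/2000 = 500.00 mireds.
M_out = 500.00 + (-102) = 398.00 mireds.
T_out = 10⁶/398.00 = 2512.6 K → 2510 K.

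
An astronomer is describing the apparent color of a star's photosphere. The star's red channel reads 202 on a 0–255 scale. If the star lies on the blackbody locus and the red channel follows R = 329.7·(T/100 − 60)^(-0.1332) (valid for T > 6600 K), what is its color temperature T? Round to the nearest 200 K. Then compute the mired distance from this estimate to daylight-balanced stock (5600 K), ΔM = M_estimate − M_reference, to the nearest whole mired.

(t − 60)^(-0.1332) = 202/329.7 = 0.61268.
t − 60 = 0.61268^(1/-0.1332) = 0.61268^(-7.508) = 39.569, so t = 99.569.
T = 100·t = 9957 K → 10000 K to the nearest 200 K.
M_estimate = 10⁶/10000 = 100.00; M_reference = 10⁶/5600 = 178.57.
ΔM = 100.00 − 178.57 = -78.57 → -79 mireds.

-79 mireds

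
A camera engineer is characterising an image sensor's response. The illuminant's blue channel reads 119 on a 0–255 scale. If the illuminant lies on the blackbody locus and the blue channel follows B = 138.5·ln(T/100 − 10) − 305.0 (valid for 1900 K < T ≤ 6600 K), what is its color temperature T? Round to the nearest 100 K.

ln(t − 10) = (119 + 305.0) / 138.5 = 3.0614.
t − 10 = e^3.0614 = 21.357, so t = 31.357.
T = 100·t = 3136 K → 3100 K to the nearest 100 K.

3100 K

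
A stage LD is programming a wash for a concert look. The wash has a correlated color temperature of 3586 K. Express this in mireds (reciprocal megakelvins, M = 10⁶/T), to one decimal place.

M = 10⁶ / 3586 = 278.862 → 278.9 mireds.

278.9 mireds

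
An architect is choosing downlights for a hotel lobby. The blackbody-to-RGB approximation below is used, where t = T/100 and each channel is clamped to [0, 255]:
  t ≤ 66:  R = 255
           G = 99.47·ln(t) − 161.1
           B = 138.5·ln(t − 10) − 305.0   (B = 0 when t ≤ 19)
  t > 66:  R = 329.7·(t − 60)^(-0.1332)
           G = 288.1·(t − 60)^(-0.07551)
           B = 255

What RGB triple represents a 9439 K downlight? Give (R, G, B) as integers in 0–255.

t = 9439/100 = 94.39; the t > 66 branch applies.
R = 329.7·(94.39 − 60)^(-0.1332) = 329.7·34.39^(-0.1332) = 329.7·0.62423 = 205.810.
G = 288.1·(94.39 − 60)^(-0.07551) = 288.1·34.39^(-0.07551) = 288.1·0.76557 = 220.560.
B = 255 by definition for t > 66.
Rounded: (206, 221, 255).

(206, 221, 255)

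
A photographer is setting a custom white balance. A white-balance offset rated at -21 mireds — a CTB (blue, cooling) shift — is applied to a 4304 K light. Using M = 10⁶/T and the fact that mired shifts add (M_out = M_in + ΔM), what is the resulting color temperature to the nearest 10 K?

4730 K

M_in = 10⁶/4304 = 232.34 mireds.
M_out = 232.34 + (-21) = 211.34 mireds.
T_out = 10⁶/211.34 = 4731.7 K → 4730 K.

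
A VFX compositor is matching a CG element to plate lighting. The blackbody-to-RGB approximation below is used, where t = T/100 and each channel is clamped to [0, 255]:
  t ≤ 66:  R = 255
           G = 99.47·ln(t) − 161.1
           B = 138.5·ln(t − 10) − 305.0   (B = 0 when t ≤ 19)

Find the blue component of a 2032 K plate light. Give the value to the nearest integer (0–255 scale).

t = 2032/100 = 20.32; the t ≤ 66 branch applies.
B = 138.5·ln(20.32 − 10) − 305.0 = 138.5·ln 10.32 − 305.0 = 138.5·2.3341 − 305.0 = 18.271.
Rounded: 18.

18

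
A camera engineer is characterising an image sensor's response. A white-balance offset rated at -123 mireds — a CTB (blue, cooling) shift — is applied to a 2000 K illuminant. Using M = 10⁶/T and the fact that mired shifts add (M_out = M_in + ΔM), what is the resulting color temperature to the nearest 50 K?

M_in = 10⁶/2000 = 500.00 mireds.
M_out = 500.00 + (-123) = 377.00 mireds.
T_out = 10⁶/377.00 = 2652.5 K → 2650 K.

2650 K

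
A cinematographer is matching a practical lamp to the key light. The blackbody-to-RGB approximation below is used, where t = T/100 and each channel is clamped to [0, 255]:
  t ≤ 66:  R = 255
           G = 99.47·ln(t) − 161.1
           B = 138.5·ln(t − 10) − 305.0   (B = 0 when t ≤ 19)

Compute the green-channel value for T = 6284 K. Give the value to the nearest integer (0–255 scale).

251

t = 6284/100 = 62.84; the t ≤ 66 branch applies.
G = 99.47·ln 62.84 − 161.1 = 99.47·4.1406 − 161.1 = 250.765.
Rounded: 251.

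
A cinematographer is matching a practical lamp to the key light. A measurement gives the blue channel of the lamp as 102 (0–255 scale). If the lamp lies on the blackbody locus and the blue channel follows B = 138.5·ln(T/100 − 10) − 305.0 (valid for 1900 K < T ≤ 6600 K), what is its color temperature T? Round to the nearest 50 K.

2900 K

ln(t − 10) = (102 + 305.0) / 138.5 = 2.9386.
t − 10 = e^2.9386 = 18.890, so t = 28.890.
T = 100·t = 2889 K → 2900 K to the nearest 50 K.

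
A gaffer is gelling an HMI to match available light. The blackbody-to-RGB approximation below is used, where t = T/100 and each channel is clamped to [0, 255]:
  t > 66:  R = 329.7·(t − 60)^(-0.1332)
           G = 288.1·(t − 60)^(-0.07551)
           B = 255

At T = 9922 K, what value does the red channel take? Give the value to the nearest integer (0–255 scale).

202

t = 9922/100 = 99.22; the t > 66 branch applies.
R = 329.7·(99.22 − 60)^(-0.1332) = 329.7·39.22^(-0.1332) = 329.7·0.61340 = 202.238.
Rounded: 202.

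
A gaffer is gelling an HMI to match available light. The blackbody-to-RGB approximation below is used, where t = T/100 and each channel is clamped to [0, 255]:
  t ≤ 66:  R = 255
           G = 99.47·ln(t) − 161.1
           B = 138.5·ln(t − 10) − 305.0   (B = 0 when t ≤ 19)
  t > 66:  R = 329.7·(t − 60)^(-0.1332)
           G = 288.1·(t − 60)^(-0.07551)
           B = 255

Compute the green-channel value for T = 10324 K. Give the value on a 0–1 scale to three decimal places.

0.850

t = 10324/100 = 103.24; the t > 66 branch applies.
G = 288.1·(103.24 − 60)^(-0.07551) = 288.1·43.24^(-0.07551) = 288.1·0.75244 = 216.779.
On a 0–1 scale: 216.779/255 = 0.8501 → 0.850.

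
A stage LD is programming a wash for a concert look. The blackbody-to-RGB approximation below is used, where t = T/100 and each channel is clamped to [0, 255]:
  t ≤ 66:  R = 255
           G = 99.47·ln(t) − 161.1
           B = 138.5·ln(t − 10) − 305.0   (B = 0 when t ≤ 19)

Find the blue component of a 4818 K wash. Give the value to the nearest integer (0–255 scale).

t = 4818/100 = 48.18; the t ≤ 66 branch applies.
B = 138.5·ln(48.18 − 10) − 305.0 = 138.5·ln 38.18 − 305.0 = 138.5·3.6423 − 305.0 = 199.460.
Rounded: 199.

199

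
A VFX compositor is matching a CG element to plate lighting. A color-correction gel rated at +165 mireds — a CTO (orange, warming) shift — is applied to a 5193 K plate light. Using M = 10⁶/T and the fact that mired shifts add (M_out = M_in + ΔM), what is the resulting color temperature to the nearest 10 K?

2800 K

M_in = 10⁶/5193 = 192.57 mireds.
M_out = 192.57 + (+165) = 357.57 mireds.
T_out = 10⁶/357.57 = 2796.7 K → 2800 K.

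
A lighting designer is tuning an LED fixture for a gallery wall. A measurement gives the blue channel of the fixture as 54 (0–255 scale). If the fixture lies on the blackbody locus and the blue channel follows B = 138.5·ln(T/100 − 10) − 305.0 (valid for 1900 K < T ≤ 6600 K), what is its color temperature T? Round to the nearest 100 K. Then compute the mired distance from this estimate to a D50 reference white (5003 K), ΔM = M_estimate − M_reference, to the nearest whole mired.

+235 mireds

ln(t − 10) = (54 + 305.0) / 138.5 = 2.5921.
t − 10 = e^2.5921 = 13.357, so t = 23.357.
T = 100·t = 2336 K → 2300 K to the nearest 100 K.
M_estimate = 10⁶/2300 = 434.78; M_reference = 10⁶/5003 = 199.88.
ΔM = 434.78 − 199.88 = 234.90 → +235 mireds.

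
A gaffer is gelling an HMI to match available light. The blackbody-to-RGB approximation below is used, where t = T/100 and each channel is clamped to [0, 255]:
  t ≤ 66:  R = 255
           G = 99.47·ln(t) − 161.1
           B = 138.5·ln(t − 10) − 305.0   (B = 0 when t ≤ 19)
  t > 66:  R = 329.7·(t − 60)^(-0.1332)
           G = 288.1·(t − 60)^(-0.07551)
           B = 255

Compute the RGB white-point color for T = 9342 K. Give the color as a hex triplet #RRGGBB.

#CFDDFF

t = 9342/100 = 93.42; the t > 66 branch applies.
R = 329.7·(93.42 − 60)^(-0.1332) = 329.7·33.42^(-0.1332) = 329.7·0.62662 = 206.596.
G = 288.1·(93.42 − 60)^(-0.07551) = 288.1·33.42^(-0.07551) = 288.1·0.76722 = 221.037.
B = 255 by definition for t > 66.
Rounded: (207, 221, 255).
In hex: #CFDDFF.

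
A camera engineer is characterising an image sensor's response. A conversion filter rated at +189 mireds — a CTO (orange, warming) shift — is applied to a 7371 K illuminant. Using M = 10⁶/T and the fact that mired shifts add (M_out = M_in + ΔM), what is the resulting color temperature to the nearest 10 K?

3080 K

M_in = 10⁶/7371 = 135.67 mireds.
M_out = 135.67 + (+189) = 324.67 mireds.
T_out = 10⁶/324.67 = 3080.1 K → 3080 K.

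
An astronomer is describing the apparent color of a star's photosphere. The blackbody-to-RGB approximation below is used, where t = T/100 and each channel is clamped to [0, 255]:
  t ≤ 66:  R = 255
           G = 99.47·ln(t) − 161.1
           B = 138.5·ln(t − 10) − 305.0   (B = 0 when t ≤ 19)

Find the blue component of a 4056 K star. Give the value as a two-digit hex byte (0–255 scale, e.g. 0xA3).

t = 4056/100 = 40.56; the t ≤ 66 branch applies.
B = 138.5·ln(40.56 − 10) − 305.0 = 138.5·ln 30.56 − 305.0 = 138.5·3.4197 − 305.0 = 168.627.
Rounded: 169; in hex, 0xA9.

0xA9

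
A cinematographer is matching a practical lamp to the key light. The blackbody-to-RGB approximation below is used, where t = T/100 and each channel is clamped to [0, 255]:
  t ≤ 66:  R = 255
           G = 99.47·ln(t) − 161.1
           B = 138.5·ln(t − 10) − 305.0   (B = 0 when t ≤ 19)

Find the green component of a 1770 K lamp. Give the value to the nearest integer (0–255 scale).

t = 1770/100 = 17.7; the t ≤ 66 branch applies.
G = 99.47·ln 17.7 − 161.1 = 99.47·2.8736 − 161.1 = 124.733.
Rounded: 125.

125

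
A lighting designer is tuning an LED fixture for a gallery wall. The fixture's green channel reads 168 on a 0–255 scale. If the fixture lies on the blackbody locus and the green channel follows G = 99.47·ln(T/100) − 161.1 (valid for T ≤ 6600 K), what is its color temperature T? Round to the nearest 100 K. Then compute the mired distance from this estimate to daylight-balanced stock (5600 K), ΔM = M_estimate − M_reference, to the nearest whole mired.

+192 mireds

ln t = (168 + 161.1) / 99.47 = 3.3085.
t = e^3.3085 = 27.345.
T = 100·t = 2735 K → 2700 K to the nearest 100 K.
M_estimate = 10⁶/2700 = 370.37; M_reference = 10⁶/5600 = 178.57.
ΔM = 370.37 − 178.57 = 191.80 → +192 mireds.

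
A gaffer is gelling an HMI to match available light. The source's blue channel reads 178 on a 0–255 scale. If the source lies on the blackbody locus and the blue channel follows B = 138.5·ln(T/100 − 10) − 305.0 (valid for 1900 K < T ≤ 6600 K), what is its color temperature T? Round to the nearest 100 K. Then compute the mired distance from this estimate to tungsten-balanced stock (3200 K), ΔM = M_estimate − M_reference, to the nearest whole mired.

-80 mireds

ln(t − 10) = (178 + 305.0) / 138.5 = 3.4874.
t − 10 = e^3.4874 = 32.700, so t = 42.700.
T = 100·t = 4270 K → 4300 K to the nearest 100 K.
M_estimate = 10⁶/4300 = 232.56; M_reference = 10⁶/3200 = 312.50.
ΔM = 232.56 − 312.50 = -79.94 → -80 mireds.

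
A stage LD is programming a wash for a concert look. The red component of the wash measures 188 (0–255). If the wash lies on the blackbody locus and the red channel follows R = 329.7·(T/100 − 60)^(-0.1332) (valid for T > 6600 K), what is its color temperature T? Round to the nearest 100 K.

(t − 60)^(-0.1332) = 188/329.7 = 0.57022.
t − 60 = 0.57022^(1/-0.1332) = 0.57022^(-7.508) = 67.848, so t = 127.848.
T = 100·t = 12785 K → 12800 K to the nearest 100 K.

12800 K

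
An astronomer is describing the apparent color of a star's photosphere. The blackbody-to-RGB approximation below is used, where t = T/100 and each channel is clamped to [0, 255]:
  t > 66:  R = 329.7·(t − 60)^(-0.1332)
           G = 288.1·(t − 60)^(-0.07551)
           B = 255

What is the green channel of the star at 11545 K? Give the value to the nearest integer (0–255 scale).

t = 11545/100 = 115.45; the t > 66 branch applies.
G = 288.1·(115.45 − 60)^(-0.07551) = 288.1·55.45^(-0.07551) = 288.1·0.73844 = 212.746.
Rounded: 213.

213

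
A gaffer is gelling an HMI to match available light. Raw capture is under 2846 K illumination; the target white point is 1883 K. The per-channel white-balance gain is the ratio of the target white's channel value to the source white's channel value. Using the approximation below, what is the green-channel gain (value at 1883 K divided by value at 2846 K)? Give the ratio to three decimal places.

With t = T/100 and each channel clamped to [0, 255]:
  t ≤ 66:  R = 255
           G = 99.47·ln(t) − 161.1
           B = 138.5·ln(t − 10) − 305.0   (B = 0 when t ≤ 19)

At 2846 K (t = 28.46):
  G = 99.47·ln 28.46 − 161.1 = 99.47·3.3485 − 161.1 = 171.975.
At 1883 K (t = 18.83):
  G = 99.47·ln 18.83 − 161.1 = 99.47·2.9355 − 161.1 = 130.889.
Gain = 130.889 / 171.975 = 0.7611 → 0.761.

0.761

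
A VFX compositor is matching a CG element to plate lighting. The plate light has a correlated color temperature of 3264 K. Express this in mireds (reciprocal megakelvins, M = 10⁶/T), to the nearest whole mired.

M = 10⁶ / 3264 = 306.373 → 306 mireds.

306 mireds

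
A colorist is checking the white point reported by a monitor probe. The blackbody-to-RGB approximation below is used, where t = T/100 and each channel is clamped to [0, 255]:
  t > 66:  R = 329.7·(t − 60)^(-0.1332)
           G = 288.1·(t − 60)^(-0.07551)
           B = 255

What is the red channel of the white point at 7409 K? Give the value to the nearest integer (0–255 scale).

232

t = 7409/100 = 74.09; the t > 66 branch applies.
R = 329.7·(74.09 − 60)^(-0.1332) = 329.7·14.09^(-0.1332) = 329.7·0.70302 = 231.784.
Rounded: 232.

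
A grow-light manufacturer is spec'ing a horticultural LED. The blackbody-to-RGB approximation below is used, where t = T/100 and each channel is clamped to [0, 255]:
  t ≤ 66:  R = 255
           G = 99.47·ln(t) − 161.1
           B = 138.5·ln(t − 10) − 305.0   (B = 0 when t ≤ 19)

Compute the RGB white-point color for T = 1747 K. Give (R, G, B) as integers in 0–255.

t = 1747/100 = 17.47; the t ≤ 66 branch applies.
R = 255 by definition for t ≤ 66.
G = 99.47·ln 17.47 − 161.1 = 99.47·2.8605 − 161.1 = 123.432.
t = 17.47 ≤ 19, so B = 0.
Rounded: (255, 123, 0).

(255, 123, 0)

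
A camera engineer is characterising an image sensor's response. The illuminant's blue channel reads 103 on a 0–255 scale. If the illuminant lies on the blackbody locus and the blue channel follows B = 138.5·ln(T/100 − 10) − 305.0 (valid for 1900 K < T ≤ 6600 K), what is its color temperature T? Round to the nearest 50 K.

2900 K

ln(t − 10) = (103 + 305.0) / 138.5 = 2.9458.
t − 10 = e^2.9458 = 19.027, so t = 29.027.
T = 100·t = 2903 K → 2900 K to the nearest 50 K.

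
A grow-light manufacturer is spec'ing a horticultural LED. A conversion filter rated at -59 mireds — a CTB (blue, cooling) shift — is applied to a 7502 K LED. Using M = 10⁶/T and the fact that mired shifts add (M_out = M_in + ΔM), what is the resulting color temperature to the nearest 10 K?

M_in = 10⁶/7502 = 133.30 mireds.
M_out = 133.30 + (-59) = 74.30 mireds.
T_out = 10⁶/74.30 = 13459.4 K → 13460 K.

13460 K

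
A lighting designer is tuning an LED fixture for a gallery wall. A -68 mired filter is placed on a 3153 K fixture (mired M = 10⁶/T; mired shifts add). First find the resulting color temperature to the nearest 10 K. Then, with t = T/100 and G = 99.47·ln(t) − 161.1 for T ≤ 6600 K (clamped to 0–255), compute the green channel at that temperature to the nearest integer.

M_in = 10⁶/3153 = 317.16; M_out = 317.16 + (-68) = 249.16.
T_out = 10⁶/249.16 = 4013.5 K → 4010 K; t = 40.1.
G = 99.47·ln 40.1 − 161.1 = 99.47·3.6914 − 161.1 = 206.081.
Rounded: 206.

206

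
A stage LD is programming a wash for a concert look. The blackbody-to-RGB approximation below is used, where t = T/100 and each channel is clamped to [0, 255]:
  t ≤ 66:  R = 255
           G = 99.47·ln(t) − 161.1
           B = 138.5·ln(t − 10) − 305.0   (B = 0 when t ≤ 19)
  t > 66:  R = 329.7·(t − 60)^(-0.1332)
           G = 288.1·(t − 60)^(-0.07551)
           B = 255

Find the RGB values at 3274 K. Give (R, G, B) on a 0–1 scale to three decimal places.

t = 3274/100 = 32.74; the t ≤ 66 branch applies.
R = 255 by definition for t ≤ 66.
G = 99.47·ln 32.74 − 161.1 = 99.47·3.4886 − 161.1 = 185.911.
B = 138.5·ln(32.74 − 10) − 305.0 = 138.5·ln 22.74 − 305.0 = 138.5·3.1241 − 305.0 = 127.691.
Dividing each by 255: (1.0000, 0.7291, 0.5008) → (1.000, 0.729, 0.501).

(1.000, 0.729, 0.501)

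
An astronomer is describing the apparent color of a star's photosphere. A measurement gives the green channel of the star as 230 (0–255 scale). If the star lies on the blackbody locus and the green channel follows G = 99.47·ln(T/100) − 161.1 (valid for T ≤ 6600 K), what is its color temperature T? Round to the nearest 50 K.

ln t = (230 + 161.1) / 99.47 = 3.9318.
t = e^3.9318 = 51.001.
T = 100·t = 5100 K → 5100 K to the nearest 50 K.

5100 K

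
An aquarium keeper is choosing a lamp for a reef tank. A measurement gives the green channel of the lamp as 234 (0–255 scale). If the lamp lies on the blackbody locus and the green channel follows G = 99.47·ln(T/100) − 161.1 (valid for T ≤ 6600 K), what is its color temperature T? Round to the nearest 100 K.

ln t = (234 + 161.1) / 99.47 = 3.9721.
t = e^3.9721 = 53.093.
T = 100·t = 5309 K → 5300 K to the nearest 100 K.

5300 K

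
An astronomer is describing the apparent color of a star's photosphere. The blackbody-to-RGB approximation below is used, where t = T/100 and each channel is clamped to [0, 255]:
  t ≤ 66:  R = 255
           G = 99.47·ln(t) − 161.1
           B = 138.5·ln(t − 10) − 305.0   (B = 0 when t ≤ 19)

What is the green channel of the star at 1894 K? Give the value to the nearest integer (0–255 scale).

131

t = 1894/100 = 18.94; the t ≤ 66 branch applies.
G = 99.47·ln 18.94 − 161.1 = 99.47·2.9413 − 161.1 = 131.469.
Rounded: 131.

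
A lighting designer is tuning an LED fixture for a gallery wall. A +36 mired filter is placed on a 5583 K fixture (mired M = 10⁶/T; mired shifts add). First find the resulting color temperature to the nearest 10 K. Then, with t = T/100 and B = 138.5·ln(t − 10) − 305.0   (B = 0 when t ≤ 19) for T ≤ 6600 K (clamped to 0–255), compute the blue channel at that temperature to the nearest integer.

M_in = 10⁶/5583 = 179.12; M_out = 179.12 + (+36) = 215.12.
T_out = 10⁶/215.12 = 4648.7 K → 4650 K; t = 46.5.
B = 138.5·ln(46.5 − 10) − 305.0 = 138.5·ln 36.5 − 305.0 = 138.5·3.5973 − 305.0 = 193.228.
Rounded: 193.

193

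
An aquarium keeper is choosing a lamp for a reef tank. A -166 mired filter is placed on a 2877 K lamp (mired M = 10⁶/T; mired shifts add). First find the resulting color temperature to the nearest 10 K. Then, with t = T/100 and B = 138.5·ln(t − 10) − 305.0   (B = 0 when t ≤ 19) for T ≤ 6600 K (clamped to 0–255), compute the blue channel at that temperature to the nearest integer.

M_in = 10⁶/2877 = 347.58; M_out = 347.58 + (-166) = 181.58.
T_out = 10⁶/181.58 = 5507.1 K → 5510 K; t = 55.1.
B = 138.5·ln(55.1 − 10) − 305.0 = 138.5·ln 45.1 − 305.0 = 138.5·3.8089 − 305.0 = 222.530.
Rounded: 223.

223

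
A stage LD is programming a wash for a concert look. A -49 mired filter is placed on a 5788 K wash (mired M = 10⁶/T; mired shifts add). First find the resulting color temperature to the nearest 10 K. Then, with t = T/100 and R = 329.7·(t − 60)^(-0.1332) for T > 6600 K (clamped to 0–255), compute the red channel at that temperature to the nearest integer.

220

M_in = 10⁶/5788 = 172.77; M_out = 172.77 + (-49) = 123.77.
T_out = 10⁶/123.77 = 8079.4 K → 8080 K; t = 80.8.
R = 329.7·(80.8 − 60)^(-0.1332) = 329.7·20.8^(-0.1332) = 329.7·0.66747 = 220.066.
Rounded: 220.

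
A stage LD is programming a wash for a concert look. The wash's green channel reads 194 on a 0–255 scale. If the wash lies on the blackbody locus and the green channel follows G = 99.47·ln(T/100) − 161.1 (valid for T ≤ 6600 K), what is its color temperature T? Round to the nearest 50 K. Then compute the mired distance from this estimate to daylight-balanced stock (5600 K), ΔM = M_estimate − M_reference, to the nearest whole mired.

ln t = (194 + 161.1) / 99.47 = 3.5699.
t = e^3.5699 = 35.514.
T = 100·t = 3551 K → 3550 K to the nearest 50 K.
M_estimate = 10⁶/3550 = 281.69; M_reference = 10⁶/5600 = 178.57.
ΔM = 281.69 − 178.57 = 103.12 → +103 mireds.

+103 mireds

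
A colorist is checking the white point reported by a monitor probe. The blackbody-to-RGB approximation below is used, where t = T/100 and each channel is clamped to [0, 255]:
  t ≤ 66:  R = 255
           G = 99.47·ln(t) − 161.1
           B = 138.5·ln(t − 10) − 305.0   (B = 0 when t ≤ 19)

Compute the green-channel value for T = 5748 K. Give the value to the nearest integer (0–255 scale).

t = 5748/100 = 57.48; the t ≤ 66 branch applies.
G = 99.47·ln 57.48 − 161.1 = 99.47·4.0514 − 161.1 = 241.896.
Rounded: 242.

242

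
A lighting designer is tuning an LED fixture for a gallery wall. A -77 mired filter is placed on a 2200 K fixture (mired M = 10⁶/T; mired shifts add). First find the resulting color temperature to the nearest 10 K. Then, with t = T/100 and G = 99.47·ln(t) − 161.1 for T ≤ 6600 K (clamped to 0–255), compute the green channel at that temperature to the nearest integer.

M_in = 10⁶/2200 = 454.55; M_out = 454.55 + (-77) = 377.55.
T_out = 10⁶/377.55 = 2648.7 K → 2650 K; t = 26.5.
G = 99.47·ln 26.5 − 161.1 = 99.47·3.2771 − 161.1 = 164.878.
Rounded: 165.

165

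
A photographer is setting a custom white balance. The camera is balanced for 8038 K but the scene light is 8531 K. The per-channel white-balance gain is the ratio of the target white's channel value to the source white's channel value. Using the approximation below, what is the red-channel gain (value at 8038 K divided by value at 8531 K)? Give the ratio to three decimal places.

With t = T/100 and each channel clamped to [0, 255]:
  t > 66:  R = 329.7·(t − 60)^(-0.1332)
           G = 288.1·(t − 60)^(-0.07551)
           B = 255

1.029

At 8531 K (t = 85.31):
  R = 329.7·(85.31 − 60)^(-0.1332) = 329.7·25.31^(-0.1332) = 329.7·0.65025 = 214.388.
At 8038 K (t = 80.38):
  R = 329.7·(80.38 − 60)^(-0.1332) = 329.7·20.38^(-0.1332) = 329.7·0.66929 = 220.665.
Gain = 220.665 / 214.388 = 1.0293 → 1.029.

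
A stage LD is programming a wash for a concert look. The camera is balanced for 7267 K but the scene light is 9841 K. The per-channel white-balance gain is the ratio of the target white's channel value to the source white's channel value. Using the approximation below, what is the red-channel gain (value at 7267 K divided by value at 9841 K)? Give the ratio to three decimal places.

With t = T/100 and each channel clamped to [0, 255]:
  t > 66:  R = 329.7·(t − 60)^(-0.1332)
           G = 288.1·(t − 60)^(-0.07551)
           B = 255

At 9841 K (t = 98.41):
  R = 329.7·(98.41 − 60)^(-0.1332) = 329.7·38.41^(-0.1332) = 329.7·0.61511 = 202.801.
At 7267 K (t = 72.67):
  R = 329.7·(72.67 − 60)^(-0.1332) = 329.7·12.67^(-0.1332) = 329.7·0.71303 = 235.087.
Gain = 235.087 / 202.801 = 1.1592 → 1.159.

1.159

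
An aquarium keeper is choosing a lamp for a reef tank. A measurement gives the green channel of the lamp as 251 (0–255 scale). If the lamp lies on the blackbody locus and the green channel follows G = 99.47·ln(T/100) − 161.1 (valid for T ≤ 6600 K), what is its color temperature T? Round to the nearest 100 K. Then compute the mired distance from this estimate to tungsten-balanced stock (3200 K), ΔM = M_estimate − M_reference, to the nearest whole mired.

-154 mireds

ln t = (251 + 161.1) / 99.47 = 4.1430.
t = e^4.1430 = 62.989.
T = 100·t = 6299 K → 6300 K to the nearest 100 K.
M_estimate = 10⁶/6300 = 158.73; M_reference = 10⁶/3200 = 312.50.
ΔM = 158.73 − 312.50 = -153.77 → -154 mireds.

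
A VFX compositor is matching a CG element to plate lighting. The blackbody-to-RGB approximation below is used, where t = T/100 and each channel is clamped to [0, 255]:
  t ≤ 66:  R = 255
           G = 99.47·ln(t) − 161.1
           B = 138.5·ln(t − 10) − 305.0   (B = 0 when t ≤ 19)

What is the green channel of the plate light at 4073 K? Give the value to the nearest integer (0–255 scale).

208

t = 4073/100 = 40.73; the t ≤ 66 branch applies.
G = 99.47·ln 40.73 − 161.1 = 99.47·3.7070 − 161.1 = 207.632.
Rounded: 208.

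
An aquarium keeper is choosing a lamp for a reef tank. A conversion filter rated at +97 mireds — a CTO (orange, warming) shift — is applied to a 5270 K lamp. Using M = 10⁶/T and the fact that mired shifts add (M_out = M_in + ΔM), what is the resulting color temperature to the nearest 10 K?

M_in = 10⁶/5270 = 189.75 mireds.
M_out = 189.75 + (+97) = 286.75 mireds.
T_out = 10⁶/286.75 = 3487.3 K → 3490 K.

3490 K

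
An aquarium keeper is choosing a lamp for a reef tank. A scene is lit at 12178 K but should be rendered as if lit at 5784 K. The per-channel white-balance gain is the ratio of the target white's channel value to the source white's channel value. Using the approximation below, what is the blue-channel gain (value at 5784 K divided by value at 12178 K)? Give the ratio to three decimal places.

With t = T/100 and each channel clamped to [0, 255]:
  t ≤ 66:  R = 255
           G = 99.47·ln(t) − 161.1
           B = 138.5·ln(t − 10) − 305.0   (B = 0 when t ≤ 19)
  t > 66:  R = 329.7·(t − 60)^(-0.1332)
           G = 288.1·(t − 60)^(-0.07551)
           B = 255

0.905

At 12178 K (t = 121.78):
  B = 255 by definition for t > 66.
At 5784 K (t = 57.84):
  B = 138.5·ln(57.84 − 10) − 305.0 = 138.5·ln 47.84 − 305.0 = 138.5·3.8679 − 305.0 = 230.699.
Gain = 230.699 / 255.000 = 0.9047 → 0.905.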